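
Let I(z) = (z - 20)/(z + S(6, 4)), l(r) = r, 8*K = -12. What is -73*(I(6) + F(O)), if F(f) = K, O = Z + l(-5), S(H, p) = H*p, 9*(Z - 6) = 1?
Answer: 4307/30 ≈ 143.57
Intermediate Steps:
Z = 55/9 (Z = 6 + (1/9)*1 = 6 + 1/9 = 55/9 ≈ 6.1111)
K = -3/2 (K = (1/8)*(-12) = -3/2 ≈ -1.5000)
O = 10/9 (O = 55/9 - 5 = 10/9 ≈ 1.1111)
F(f) = -3/2
I(z) = (-20 + z)/(24 + z) (I(z) = (z - 20)/(z + 6*4) = (-20 + z)/(z + 24) = (-20 + z)/(24 + z))
-73*(I(6) + F(O)) = -73*((-20 + 6)/(24 + 6) - 3/2) = -73*(-14/30 - 3/2) = -73*((1/30)*(-14) - 3/2) = -73*(-7/15 - 3/2) = -73*(-59/30) = 4307/30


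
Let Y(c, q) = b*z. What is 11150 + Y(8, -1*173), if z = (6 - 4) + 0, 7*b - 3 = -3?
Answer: 11150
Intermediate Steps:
b = 0 (b = 3/7 + (⅐)*(-3) = 3/7 - 3/7 = 0)
z = 2 (z = 2 + 0 = 2)
Y(c, q) = 0 (Y(c, q) = 0*2 = 0)
11150 + Y(8, -1*173) = 11150 + 0 = 11150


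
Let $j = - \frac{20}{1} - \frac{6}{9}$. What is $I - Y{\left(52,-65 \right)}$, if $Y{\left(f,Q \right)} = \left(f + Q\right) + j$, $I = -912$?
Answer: $- \frac{2635}{3} \approx -878.33$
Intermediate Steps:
$j = - \frac{62}{3}$ ($j = \left(-20\right) 1 - \frac{2}{3} = -20 - \frac{2}{3} = - \frac{62}{3} \approx -20.667$)
$Y{\left(f,Q \right)} = - \frac{62}{3} + Q + f$ ($Y{\left(f,Q \right)} = \left(f + Q\right) - \frac{62}{3} = \left(Q + f\right) - \frac{62}{3} = - \frac{62}{3} + Q + f$)
$I - Y{\left(52,-65 \right)} = -912 - \left(- \frac{62}{3} - 65 + 52\right) = -912 - - \frac{101}{3} = -912 + \frac{101}{3} = - \frac{2635}{3}$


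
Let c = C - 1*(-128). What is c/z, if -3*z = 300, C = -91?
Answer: -37/100 ≈ -0.37000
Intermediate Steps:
z = -100 (z = -⅓*300 = -100)
c = 37 (c = -91 - 1*(-128) = -91 + 128 = 37)
c/z = 37/(-100) = 37*(-1/100) = -37/100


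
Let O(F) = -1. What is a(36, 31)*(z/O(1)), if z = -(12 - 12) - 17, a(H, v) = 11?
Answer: 187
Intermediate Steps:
z = -17 (z = -1*0 - 17 = 0 - 17 = -17)
a(36, 31)*(z/O(1)) = 11*(-17/(-1)) = 11*(-17*(-1)) = 11*17 = 187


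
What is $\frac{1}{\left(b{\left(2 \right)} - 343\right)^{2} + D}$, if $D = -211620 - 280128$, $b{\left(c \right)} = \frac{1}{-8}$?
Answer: $- \frac{64}{23936847} \approx -2.6737 \cdot 10^{-6}$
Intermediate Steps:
$b{\left(c \right)} = - \frac{1}{8}$
$D = -491748$ ($D = -211620 - 280128 = -491748$)
$\frac{1}{\left(b{\left(2 \right)} - 343\right)^{2} + D} = \frac{1}{\left(- \frac{1}{8} - 343\right)^{2} - 491748} = \frac{1}{\left(- \frac{2745}{8}\right)^{2} - 491748} = \frac{1}{\frac{7535025}{64} - 491748} = \frac{1}{- \frac{23936847}{64}} = - \frac{64}{23936847}$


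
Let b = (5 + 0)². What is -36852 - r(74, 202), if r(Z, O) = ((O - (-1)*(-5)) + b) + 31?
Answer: -37105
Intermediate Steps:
b = 25 (b = 5² = 25)
r(Z, O) = 51 + O (r(Z, O) = ((O - (-1)*(-5)) + 25) + 31 = ((O - 1*5) + 25) + 31 = ((O - 5) + 25) + 31 = ((-5 + O) + 25) + 31 = (20 + O) + 31 = 51 + O)
-36852 - r(74, 202) = -36852 - (51 + 202) = -36852 - 1*253 = -36852 - 253 = -37105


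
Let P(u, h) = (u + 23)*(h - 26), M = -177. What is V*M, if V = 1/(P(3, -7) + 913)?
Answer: -177/55 ≈ -3.2182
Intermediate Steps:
P(u, h) = (-26 + h)*(23 + u) (P(u, h) = (23 + u)*(-26 + h) = (-26 + h)*(23 + u))
V = 1/55 (V = 1/((-598 - 26*3 + 23*(-7) - 7*3) + 913) = 1/((-598 - 78 - 161 - 21) + 913) = 1/(-858 + 913) = 1/55 ≈ 0.018182)
V*M = (1/55)*(-177) = -177/55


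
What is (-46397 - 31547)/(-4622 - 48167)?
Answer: 77944/52789 ≈ 1.4765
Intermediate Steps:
(-46397 - 31547)/(-4622 - 48167) = -77944/(-52789) = -77944*(-1/52789) = 77944/52789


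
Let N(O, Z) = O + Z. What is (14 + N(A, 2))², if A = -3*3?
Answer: 49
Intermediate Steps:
A = -9
(14 + N(A, 2))² = (14 + (-9 + 2))² = (14 - 7)² = 7² = 49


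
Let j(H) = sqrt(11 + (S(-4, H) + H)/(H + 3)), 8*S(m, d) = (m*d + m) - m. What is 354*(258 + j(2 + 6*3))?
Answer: 91332 + 354*sqrt(6049)/23 ≈ 92529.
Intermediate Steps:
S(m, d) = d*m/8 (S(m, d) = ((m*d + m) - m)/8 = ((d*m + m) - m)/8 = ((m + d*m) - m)/8 = (d*m)/8 = d*m/8)
j(H) = sqrt(11 + H/(2*(3 + H))) (j(H) = sqrt(11 + ((1/8)*H*(-4) + H)/(H + 3)) = sqrt(11 + (-H/2 + H)/(3 + H)) = sqrt(11 + (H/2)/(3 + H)) = sqrt(11 + H/(2*(3 + H))))
354*(258 + j(2 + 6*3)) = 354*(258 + sqrt(2)*sqrt((66 + 23*(2 + 6*3))/(3 + (2 + 6*3)))/2) = 354*(258 + sqrt(2)*sqrt((66 + 23*(2 + 18))/(3 + (2 + 18)))/2) = 354*(258 + sqrt(2)*sqrt((66 + 23*20)/(3 + 20))/2) = 354*(258 + sqrt(2)*sqrt((66 + 460)/23)/2) = 354*(258 + sqrt(2)*sqrt((1/23)*526)/2) = 354*(258 + sqrt(2)*sqrt(526/23)/2) = 354*(258 + sqrt(2)*(sqrt(12098)/23)/2) = 354*(258 + sqrt(6049)/23) = 91332 + 354*sqrt(6049)/23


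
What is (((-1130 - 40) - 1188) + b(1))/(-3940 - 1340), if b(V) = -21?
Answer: 793/1760 ≈ 0.45057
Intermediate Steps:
(((-1130 - 40) - 1188) + b(1))/(-3940 - 1340) = (((-1130 - 40) - 1188) - 21)/(-3940 - 1340) = ((-1170 - 1188) - 21)/(-5280) = (-2358 - 21)*(-1/5280) = -2379*(-1/5280) = 793/1760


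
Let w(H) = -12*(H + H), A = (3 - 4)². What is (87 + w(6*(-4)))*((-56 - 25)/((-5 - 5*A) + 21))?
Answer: -53703/11 ≈ -4882.1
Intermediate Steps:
A = 1 (A = (-1)² = 1)
w(H) = -24*H
(87 + w(6*(-4)))*((-56 - 25)/((-5 - 5*A) + 21)) = (87 - 144*(-4))*((-56 - 25)/((-5 - 5*1) + 21)) = (87 - 24*(-24))*(-81/((-5 - 5) + 21)) = (87 + 576)*(-81/(-10 + 21)) = 663*(-81/11) = -53703/11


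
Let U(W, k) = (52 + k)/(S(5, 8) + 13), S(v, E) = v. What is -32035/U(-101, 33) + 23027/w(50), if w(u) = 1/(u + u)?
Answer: 39030574/17 ≈ 2.2959e+6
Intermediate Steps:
w(u) = 1/(2*u)
U(W, k) = 26/9 + k/18 (U(W, k) = (52 + k)/(5 + 13) = (52 + k)/18 = (52 + k)*(1/18) = 26/9 + k/18)
-32035/U(-101, 33) + 23027/w(50) = -32035/(26/9 + (1/18)*33) + 23027/(((½)/50)) = -32035/(26/9 + 11/6) + 23027/(((½)*(1/50))) = -32035/85/18 + 23027/(1/100) = -32035*18/85 + 23027*100 = -115326/17 + 2302700 = 39030574/17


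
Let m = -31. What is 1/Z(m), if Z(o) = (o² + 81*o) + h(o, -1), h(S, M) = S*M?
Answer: -1/1519 ≈ -0.00065833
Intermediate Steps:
h(S, M) = M*S
Z(o) = o² + 80*o (Z(o) = (o² + 81*o) - o = o² + 80*o)
1/Z(m) = 1/(-31*(80 - 31)) = 1/(-31*49) = 1/(-1519) = -1/1519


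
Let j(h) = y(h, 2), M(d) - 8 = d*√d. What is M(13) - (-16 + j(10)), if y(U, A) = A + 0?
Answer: 22 + 13*√13 ≈ 68.872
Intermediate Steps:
y(U, A) = A
M(d) = 8 + d^(3/2) (M(d) = 8 + d*√d = 8 + d^(3/2))
j(h) = 2
M(13) - (-16 + j(10)) = (8 + 13^(3/2)) - (-16 + 2) = (8 + 13*√13) - 1*(-14) = (8 + 13*√13) + 14 = 22 + 13*√13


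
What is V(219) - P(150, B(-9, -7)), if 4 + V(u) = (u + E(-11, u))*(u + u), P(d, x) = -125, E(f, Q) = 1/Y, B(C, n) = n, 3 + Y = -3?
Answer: 95970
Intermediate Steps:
Y = -6 (Y = -3 - 3 = -6)
E(f, Q) = -⅙ (E(f, Q) = 1/(-6) = -⅙)
V(u) = -4 + 2*u*(-⅙ + u) (V(u) = -4 + (u - ⅙)*(u + u) = -4 + (-⅙ + u)*(2*u) = -4 + 2*u*(-⅙ + u))
V(219) - P(150, B(-9, -7)) = (-4 + 2*219² - ⅓*219) - 1*(-125) = (-4 + 2*47961 - 73) + 125 = (-4 + 95922 - 73) + 125 = 95845 + 125 = 95970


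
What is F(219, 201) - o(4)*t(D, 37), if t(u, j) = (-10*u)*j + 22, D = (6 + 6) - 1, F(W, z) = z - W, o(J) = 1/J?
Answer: 994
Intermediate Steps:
o(J) = 1/J
D = 11 (D = 12 - 1 = 11)
t(u, j) = 22 - 10*j*u (t(u, j) = -10*j*u + 22 = 22 - 10*j*u)
F(219, 201) - o(4)*t(D, 37) = (201 - 1*219) - (22 - 10*37*11)/4 = (201 - 219) - (22 - 4070)/4 = -18 - (-4048)/4 = -18 - 1*(-1012) = -18 + 1012 = 994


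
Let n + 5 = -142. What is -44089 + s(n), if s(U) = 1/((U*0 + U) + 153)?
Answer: -264533/6 ≈ -44089.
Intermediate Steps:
n = -147 (n = -5 - 142 = -147)
s(U) = 1/(153 + U) (s(U) = 1/((0 + U) + 153) = 1/(U + 153) = 1/(153 + U))
-44089 + s(n) = -44089 + 1/(153 - 147) = -44089 + 1/6 = -264533/6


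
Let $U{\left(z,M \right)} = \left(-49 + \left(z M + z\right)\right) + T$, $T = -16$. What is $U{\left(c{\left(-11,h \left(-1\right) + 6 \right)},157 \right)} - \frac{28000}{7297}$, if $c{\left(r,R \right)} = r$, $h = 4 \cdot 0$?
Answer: $- \frac{13184491}{7297} \approx -1806.8$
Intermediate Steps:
$h = 0$
$U{\left(z,M \right)} = -65 + z + M z$ ($U{\left(z,M \right)} = \left(-49 + \left(z M + z\right)\right) - 16 = \left(-49 + \left(M z + z\right)\right) - 16 = \left(-49 + \left(z + M z\right)\right) - 16 = \left(-49 + z + M z\right) - 16 = -65 + z + M z$)
$U{\left(c{\left(-11,h \left(-1\right) + 6 \right)},157 \right)} - \frac{28000}{7297} = \left(-65 - 11 + 157 \left(-11\right)\right) - \frac{28000}{7297} = \left(-65 - 11 - 1727\right) - 28000 \cdot \frac{1}{7297} = -1803 - \frac{28000}{7297} = - \frac{13184491}{7297}$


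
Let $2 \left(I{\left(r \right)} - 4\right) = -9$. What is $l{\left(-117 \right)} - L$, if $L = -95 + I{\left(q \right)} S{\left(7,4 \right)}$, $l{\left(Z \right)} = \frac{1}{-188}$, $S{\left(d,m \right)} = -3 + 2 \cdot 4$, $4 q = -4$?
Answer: $\frac{18329}{188} \approx 97.495$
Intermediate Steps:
$q = -1$ ($q = \frac{1}{4} \left(-4\right) = -1$)
$I{\left(r \right)} = - \frac{1}{2}$ ($I{\left(r \right)} = 4 + \frac{1}{2} \left(-9\right) = 4 - \frac{9}{2} = - \frac{1}{2}$)
$S{\left(d,m \right)} = 5$ ($S{\left(d,m \right)} = -3 + 8 = 5$)
$l{\left(Z \right)} = - \frac{1}{188}$
$L = - \frac{195}{2}$ ($L = -95 - \frac{5}{2} = - \frac{195}{2} \approx -97.5$)
$l{\left(-117 \right)} - L = - \frac{1}{188} - - \frac{195}{2} = - \frac{1}{188} + \frac{195}{2} = \frac{18329}{188}$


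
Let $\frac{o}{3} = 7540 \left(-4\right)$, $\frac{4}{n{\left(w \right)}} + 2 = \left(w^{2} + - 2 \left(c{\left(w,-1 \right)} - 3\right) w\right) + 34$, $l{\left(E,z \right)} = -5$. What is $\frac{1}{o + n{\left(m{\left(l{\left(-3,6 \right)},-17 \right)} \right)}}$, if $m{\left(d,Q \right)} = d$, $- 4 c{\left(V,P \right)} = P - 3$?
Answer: $- \frac{37}{3347756} \approx -1.1052 \cdot 10^{-5}$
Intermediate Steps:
$c{\left(V,P \right)} = \frac{3}{4} - \frac{P}{4}$ ($c{\left(V,P \right)} = - \frac{P - 3}{4} = - \frac{-3 + P}{4} = \frac{3}{4} - \frac{P}{4}$)
$n{\left(w \right)} = \frac{4}{32 + w^{2} + 4 w}$ ($n{\left(w \right)} = \frac{4}{-2 + \left(\left(w^{2} + - 2 \left(\left(\frac{3}{4} - - \frac{1}{4}\right) - 3\right) w\right) + 34\right)} = \frac{4}{-2 + \left(\left(w^{2} + - 2 \left(\left(\frac{3}{4} + \frac{1}{4}\right) - 3\right) w\right) + 34\right)} = \frac{4}{-2 + \left(\left(w^{2} + - 2 \left(1 - 3\right) w\right) + 34\right)} = \frac{4}{-2 + \left(\left(w^{2} + \left(-2\right) \left(-2\right) w\right) + 34\right)} = \frac{4}{-2 + \left(\left(w^{2} + 4 w\right) + 34\right)} = \frac{4}{-2 + \left(34 + w^{2} + 4 w\right)} = \frac{4}{32 + w^{2} + 4 w}$)
$o = -90480$ ($o = 3 \cdot 7540 \left(-4\right) = 3 \left(-30160\right) = -90480$)
$\frac{1}{o + n{\left(m{\left(l{\left(-3,6 \right)},-17 \right)} \right)}} = \frac{1}{-90480 + \frac{4}{32 + \left(-5\right)^{2} + 4 \left(-5\right)}} = \frac{1}{-90480 + \frac{4}{32 + 25 - 20}} = \frac{1}{-90480 + \frac{4}{37}} = \frac{1}{- \frac{3347756}{37}} = - \frac{37}{3347756}$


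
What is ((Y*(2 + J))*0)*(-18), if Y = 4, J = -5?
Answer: 0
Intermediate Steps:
((Y*(2 + J))*0)*(-18) = ((4*(2 - 5))*0)*(-18) = ((4*(-3))*0)*(-18) = -12*0*(-18) = 0*(-18) = 0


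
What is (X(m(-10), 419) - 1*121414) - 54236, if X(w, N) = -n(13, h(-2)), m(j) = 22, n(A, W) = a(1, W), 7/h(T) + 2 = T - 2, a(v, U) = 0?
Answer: -175650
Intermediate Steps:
h(T) = 7/(-4 + T) (h(T) = 7/(-2 + (T - 2)) = 7/(-2 + (-2 + T)) = 7/(-4 + T))
n(A, W) = 0
X(w, N) = 0 (X(w, N) = -1*0 = 0)
(X(m(-10), 419) - 1*121414) - 54236 = (0 - 1*121414) - 54236 = (0 - 121414) - 54236 = -121414 - 54236 = -175650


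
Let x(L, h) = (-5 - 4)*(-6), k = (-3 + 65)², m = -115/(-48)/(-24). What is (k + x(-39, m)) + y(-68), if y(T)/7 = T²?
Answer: 36266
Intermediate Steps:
m = -115/1152 (m = -115*(-1/48)*(-1/24) = (115/48)*(-1/24) = -115/1152 ≈ -0.099826)
k = 3844 (k = 62² = 3844)
x(L, h) = 54 (x(L, h) = -9*(-6) = 54)
y(T) = 7*T²
(k + x(-39, m)) + y(-68) = (3844 + 54) + 7*(-68)² = 3898 + 7*4624 = 3898 + 32368 = 36266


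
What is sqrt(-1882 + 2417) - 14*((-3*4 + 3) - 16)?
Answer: 350 + sqrt(535) ≈ 373.13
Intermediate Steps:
sqrt(-1882 + 2417) - 14*((-3*4 + 3) - 16) = sqrt(535) - 14*((-12 + 3) - 16) = sqrt(535) - 14*(-9 - 16) = sqrt(535) - 14*(-25) = sqrt(535) + 350 = 350 + sqrt(535)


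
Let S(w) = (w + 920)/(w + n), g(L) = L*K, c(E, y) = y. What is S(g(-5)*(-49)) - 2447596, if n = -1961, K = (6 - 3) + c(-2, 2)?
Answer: -1801432801/736 ≈ -2.4476e+6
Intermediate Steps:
K = 5 (K = (6 - 3) + 2 = 3 + 2 = 5)
g(L) = 5*L (g(L) = L*5 = 5*L)
S(w) = (920 + w)/(-1961 + w) (S(w) = (w + 920)/(w - 1961) = (920 + w)/(-1961 + w))
S(g(-5)*(-49)) - 2447596 = (920 + (5*(-5))*(-49))/(-1961 + (5*(-5))*(-49)) - 2447596 = (920 - 25*(-49))/(-1961 - 25*(-49)) - 2447596 = (920 + 1225)/(-1961 + 1225) - 2447596 = 2145/(-736) - 2447596 = -1/736*2145 - 2447596 = -2145/736 - 2447596 = -1801432801/736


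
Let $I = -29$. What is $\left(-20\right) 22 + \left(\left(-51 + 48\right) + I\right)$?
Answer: $-472$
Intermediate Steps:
$\left(-20\right) 22 + \left(\left(-51 + 48\right) + I\right) = \left(-20\right) 22 + \left(\left(-51 + 48\right) - 29\right) = -440 - 32 = -472$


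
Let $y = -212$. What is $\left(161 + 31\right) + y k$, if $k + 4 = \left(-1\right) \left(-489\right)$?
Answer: $-102628$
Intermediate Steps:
$k = 485$ ($k = -4 - -489 = -4 + 489 = 485$)
$\left(161 + 31\right) + y k = \left(161 + 31\right) - 102820 = 192 - 102820 = -102628$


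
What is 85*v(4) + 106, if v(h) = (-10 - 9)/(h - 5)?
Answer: 1721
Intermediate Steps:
v(h) = -19/(-5 + h)
85*v(4) + 106 = 85*(-19/(-5 + 4)) + 106 = 85*(-19/(-1)) + 106 = 85*(-19*(-1)) + 106 = 85*19 + 106 = 1615 + 106 = 1721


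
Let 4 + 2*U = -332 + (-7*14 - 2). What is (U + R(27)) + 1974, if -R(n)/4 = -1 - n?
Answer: 1868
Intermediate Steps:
R(n) = 4 + 4*n (R(n) = -4*(-1 - n) = 4 + 4*n)
U = -218 (U = -2 + (-332 + (-7*14 - 2))/2 = -2 + (-332 + (-98 - 2))/2 = -2 + (-332 - 100)/2 = -2 + (½)*(-432) = -2 - 216 = -218)
(U + R(27)) + 1974 = (-218 + (4 + 4*27)) + 1974 = (-218 + (4 + 108)) + 1974 = (-218 + 112) + 1974 = -106 + 1974 = 1868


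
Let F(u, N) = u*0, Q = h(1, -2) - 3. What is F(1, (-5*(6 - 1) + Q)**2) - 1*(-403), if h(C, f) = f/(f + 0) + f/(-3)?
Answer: 403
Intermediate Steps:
h(C, f) = 1 - f/3 (h(C, f) = f/f + f*(-1/3) = 1 - f/3)
Q = -4/3 (Q = (1 - 1/3*(-2)) - 3 = (1 + 2/3) - 3 = 5/3 - 3 = -4/3 ≈ -1.3333)
F(u, N) = 0
F(1, (-5*(6 - 1) + Q)**2) - 1*(-403) = 0 - 1*(-403) = 0 + 403 = 403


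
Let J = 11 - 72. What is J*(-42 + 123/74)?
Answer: 182085/74 ≈ 2460.6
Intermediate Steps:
J = -61
J*(-42 + 123/74) = -61*(-42 + 123/74) = -61*(-2985/74) = 182085/74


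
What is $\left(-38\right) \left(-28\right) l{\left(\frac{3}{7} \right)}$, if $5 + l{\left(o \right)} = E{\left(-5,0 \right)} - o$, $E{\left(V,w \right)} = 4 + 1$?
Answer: $-456$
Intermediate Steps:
$E{\left(V,w \right)} = 5$
$l{\left(o \right)} = - o$ ($l{\left(o \right)} = -5 - \left(-5 + o\right) = - o$)
$\left(-38\right) \left(-28\right) l{\left(\frac{3}{7} \right)} = \left(-38\right) \left(-28\right) \left(- \frac{3}{7}\right) = 1064 \left(- \frac{3}{7}\right) = -456$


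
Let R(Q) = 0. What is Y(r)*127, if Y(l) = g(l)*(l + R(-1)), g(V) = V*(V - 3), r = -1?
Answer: -508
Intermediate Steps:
g(V) = V*(-3 + V)
Y(l) = l²*(-3 + l) (Y(l) = (l*(-3 + l))*(l + 0) = (l*(-3 + l))*l = l²*(-3 + l))
Y(r)*127 = ((-1)²*(-3 - 1))*127 = (1*(-4))*127 = -4*127 = -508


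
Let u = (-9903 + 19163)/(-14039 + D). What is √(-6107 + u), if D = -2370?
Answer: 3*I*√182721549823/16409 ≈ 78.151*I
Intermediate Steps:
u = -9260/16409 (u = (-9903 + 19163)/(-14039 - 2370) = 9260/(-16409) = 9260*(-1/16409) = -9260/16409 ≈ -0.56432)
√(-6107 + u) = √(-6107 - 9260/16409) = √(-100219023/16409) = 3*I*√182721549823/16409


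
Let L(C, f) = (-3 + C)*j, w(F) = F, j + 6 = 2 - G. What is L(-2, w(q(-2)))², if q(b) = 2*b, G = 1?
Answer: 625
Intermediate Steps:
j = -5 (j = -6 + (2 - 1*1) = -6 + (2 - 1) = -6 + 1 = -5)
L(C, f) = 15 - 5*C (L(C, f) = (-3 + C)*(-5) = 15 - 5*C)
L(-2, w(q(-2)))² = (15 - 5*(-2))² = (15 + 10)² = 25² = 625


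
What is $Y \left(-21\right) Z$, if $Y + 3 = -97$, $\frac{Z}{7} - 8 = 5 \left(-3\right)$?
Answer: $-102900$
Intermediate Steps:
$Z = -49$ ($Z = 56 + 7 \cdot 5 \left(-3\right) = 56 + 7 \left(-15\right) = 56 - 105 = -49$)
$Y = -100$ ($Y = -3 - 97 = -100$)
$Y \left(-21\right) Z = \left(-100\right) \left(-21\right) \left(-49\right) = 2100 \left(-49\right) = -102900$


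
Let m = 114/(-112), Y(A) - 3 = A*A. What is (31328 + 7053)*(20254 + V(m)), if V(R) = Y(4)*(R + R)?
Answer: 3103537007/4 ≈ 7.7588e+8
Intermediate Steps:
Y(A) = 3 + A**2 (Y(A) = 3 + A*A = 3 + A**2)
m = -57/56 (m = 114*(-1/112) = -57/56 ≈ -1.0179)
V(R) = 38*R (V(R) = (3 + 4**2)*(R + R) = (3 + 16)*(2*R) = 19*(2*R) = 38*R)
(31328 + 7053)*(20254 + V(m)) = (31328 + 7053)*(20254 + 38*(-57/56)) = 38381*(20254 - 1083/28) = 38381*(566029/28) = 3103537007/4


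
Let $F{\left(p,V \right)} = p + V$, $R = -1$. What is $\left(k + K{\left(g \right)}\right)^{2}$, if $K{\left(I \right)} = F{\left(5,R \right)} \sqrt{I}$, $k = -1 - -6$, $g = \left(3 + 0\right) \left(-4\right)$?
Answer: $-167 + 80 i \sqrt{3} \approx -167.0 + 138.56 i$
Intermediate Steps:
$g = -12$ ($g = 3 \left(-4\right) = -12$)
$k = 5$ ($k = -1 + 6 = 5$)
$F{\left(p,V \right)} = V + p$
$K{\left(I \right)} = 4 \sqrt{I}$ ($K{\left(I \right)} = \left(-1 + 5\right) \sqrt{I} = 4 \sqrt{I}$)
$\left(k + K{\left(g \right)}\right)^{2} = \left(5 + 4 \sqrt{-12}\right)^{2} = \left(5 + 4 \cdot 2 i \sqrt{3}\right)^{2} = \left(5 + 8 i \sqrt{3}\right)^{2}$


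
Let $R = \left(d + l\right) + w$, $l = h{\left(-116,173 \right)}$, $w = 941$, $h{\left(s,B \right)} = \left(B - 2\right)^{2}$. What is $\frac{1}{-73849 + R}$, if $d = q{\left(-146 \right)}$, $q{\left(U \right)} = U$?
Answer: $- \frac{1}{43813} \approx -2.2824 \cdot 10^{-5}$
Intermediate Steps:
$h{\left(s,B \right)} = \left(-2 + B\right)^{2}$
$d = -146$
$l = 29241$ ($l = \left(-2 + 173\right)^{2} = 171^{2} = 29241$)
$R = 30036$ ($R = \left(-146 + 29241\right) + 941 = 29095 + 941 = 30036$)
$\frac{1}{-73849 + R} = \frac{1}{-73849 + 30036} = \frac{1}{-43813} = - \frac{1}{43813}$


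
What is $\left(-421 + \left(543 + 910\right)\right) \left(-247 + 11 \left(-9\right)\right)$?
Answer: $-357072$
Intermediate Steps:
$\left(-421 + \left(543 + 910\right)\right) \left(-247 + 11 \left(-9\right)\right) = \left(-421 + 1453\right) \left(-247 - 99\right) = 1032 \left(-346\right) = -357072$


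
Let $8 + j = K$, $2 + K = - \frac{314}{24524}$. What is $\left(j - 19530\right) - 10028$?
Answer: $- \frac{362562973}{12262} \approx -29568.0$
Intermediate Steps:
$K = - \frac{24681}{12262}$ ($K = -2 - \frac{314}{24524} = -2 - \frac{157}{12262} = - \frac{24681}{12262} \approx -2.0128$)
$j = - \frac{122777}{12262}$ ($j = -8 - \frac{24681}{12262} = - \frac{122777}{12262} \approx -10.013$)
$\left(j - 19530\right) - 10028 = \left(- \frac{122777}{12262} - 19530\right) - 10028 = - \frac{239599637}{12262} - 10028 = - \frac{362562973}{12262}$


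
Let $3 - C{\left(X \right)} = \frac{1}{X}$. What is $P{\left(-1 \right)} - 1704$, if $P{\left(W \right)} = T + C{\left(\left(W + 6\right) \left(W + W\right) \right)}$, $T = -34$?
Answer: $- \frac{17349}{10} \approx -1734.9$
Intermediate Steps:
$C{\left(X \right)} = 3 - \frac{1}{X}$
$P{\left(W \right)} = -31 - \frac{1}{2 W \left(6 + W\right)}$ ($P{\left(W \right)} = -34 + \left(3 - \frac{1}{\left(W + 6\right) \left(W + W\right)}\right) = -34 + \left(3 - \frac{1}{\left(6 + W\right) 2 W}\right) = -34 + \left(3 - \frac{1}{2 W \left(6 + W\right)}\right) = -31 - \frac{1}{2 W \left(6 + W\right)}$)
$P{\left(-1 \right)} - 1704 = \frac{-1 - - 62 \left(6 - 1\right)}{2 \left(-1\right) \left(6 - 1\right)} - 1704 = \frac{1}{2} \left(-1\right) \frac{1}{5} \left(-1 - \left(-62\right) 5\right) - 1704 = \frac{1}{2} \left(-1\right) \frac{1}{5} \left(-1 + 310\right) - 1704 = \frac{1}{2} \left(-1\right) \frac{1}{5} \cdot 309 - 1704 = - \frac{309}{10} - 1704 = - \frac{17349}{10}$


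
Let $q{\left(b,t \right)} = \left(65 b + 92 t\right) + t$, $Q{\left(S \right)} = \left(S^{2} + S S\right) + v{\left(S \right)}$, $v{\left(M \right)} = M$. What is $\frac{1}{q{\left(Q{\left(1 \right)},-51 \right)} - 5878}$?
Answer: $- \frac{1}{10426} \approx -9.5914 \cdot 10^{-5}$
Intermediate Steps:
$Q{\left(S \right)} = S + 2 S^{2}$ ($Q{\left(S \right)} = \left(S^{2} + S S\right) + S = \left(S^{2} + S^{2}\right) + S = 2 S^{2} + S = S + 2 S^{2}$)
$q{\left(b,t \right)} = 65 b + 93 t$
$\frac{1}{q{\left(Q{\left(1 \right)},-51 \right)} - 5878} = \frac{1}{\left(65 \cdot 1 \left(1 + 2 \cdot 1\right) + 93 \left(-51\right)\right) - 5878} = \frac{1}{\left(65 \cdot 1 \left(1 + 2\right) - 4743\right) - 5878} = \frac{1}{\left(65 \cdot 1 \cdot 3 - 4743\right) - 5878} = \frac{1}{\left(65 \cdot 3 - 4743\right) - 5878} = \frac{1}{\left(195 - 4743\right) - 5878} = \frac{1}{-4548 - 5878} = \frac{1}{-10426} = - \frac{1}{10426}$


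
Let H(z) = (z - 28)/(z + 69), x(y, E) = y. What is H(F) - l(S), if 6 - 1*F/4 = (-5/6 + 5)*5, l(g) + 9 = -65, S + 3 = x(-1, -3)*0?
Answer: 1884/29 ≈ 64.966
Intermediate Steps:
S = -3 (S = -3 - 1*0 = -3 + 0 = -3)
l(g) = -74 (l(g) = -9 - 65 = -74)
F = -178/3 (F = 24 - 4*(-5/6 + 5)*5 = 24 - 4*(-5*⅙ + 5)*5 = 24 - 4*(-⅚ + 5)*5 = 24 - 50*5/3 = 24 - 4*125/6 = 24 - 250/3 = -178/3 ≈ -59.333)
H(z) = (-28 + z)/(69 + z)
H(F) - l(S) = (-28 - 178/3)/(69 - 178/3) - 1*(-74) = -262/3/(29/3) + 74 = (3/29)*(-262/3) + 74 = -262/29 + 74 = 1884/29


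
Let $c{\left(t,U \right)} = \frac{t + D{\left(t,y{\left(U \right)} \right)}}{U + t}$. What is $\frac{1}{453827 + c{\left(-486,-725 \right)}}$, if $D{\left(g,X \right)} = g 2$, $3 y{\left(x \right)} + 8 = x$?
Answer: $\frac{1211}{549585955} \approx 2.2035 \cdot 10^{-6}$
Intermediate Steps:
$y{\left(x \right)} = - \frac{8}{3} + \frac{x}{3}$
$D{\left(g,X \right)} = 2 g$
$c{\left(t,U \right)} = \frac{3 t}{U + t}$ ($c{\left(t,U \right)} = \frac{t + 2 t}{U + t} = \frac{3 t}{U + t}$)
$\frac{1}{453827 + c{\left(-486,-725 \right)}} = \frac{1}{453827 + 3 \left(-486\right) \frac{1}{-725 - 486}} = \frac{1}{453827 + 3 \left(-486\right) \frac{1}{-1211}} = \frac{1}{453827 + 3 \left(-486\right) \left(- \frac{1}{1211}\right)} = \frac{1}{453827 + \frac{1458}{1211}} = \frac{1}{\frac{549585955}{1211}} = \frac{1211}{549585955}$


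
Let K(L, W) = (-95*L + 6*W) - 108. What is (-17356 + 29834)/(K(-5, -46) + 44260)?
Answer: 12478/44351 ≈ 0.28135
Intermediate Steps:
K(L, W) = -108 - 95*L + 6*W
(-17356 + 29834)/(K(-5, -46) + 44260) = (-17356 + 29834)/((-108 - 95*(-5) + 6*(-46)) + 44260) = 12478/((-108 + 475 - 276) + 44260) = 12478/(91 + 44260) = 12478/44351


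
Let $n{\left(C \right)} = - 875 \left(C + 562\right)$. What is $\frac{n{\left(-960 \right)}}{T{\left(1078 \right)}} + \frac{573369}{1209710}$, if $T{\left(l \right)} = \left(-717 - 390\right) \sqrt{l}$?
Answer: $\frac{573369}{1209710} - \frac{24875 \sqrt{22}}{12177} \approx -9.1075$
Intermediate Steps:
$T{\left(l \right)} = - 1107 \sqrt{l}$
$n{\left(C \right)} = -491750 - 875 C$ ($n{\left(C \right)} = - 875 \left(562 + C\right) = -491750 - 875 C$)
$\frac{n{\left(-960 \right)}}{T{\left(1078 \right)}} + \frac{573369}{1209710} = \frac{-491750 - -840000}{\left(-1107\right) \sqrt{1078}} + \frac{573369}{1209710} = \frac{-491750 + 840000}{\left(-1107\right) 7 \sqrt{22}} + 573369 \cdot \frac{1}{1209710} = \frac{348250}{\left(-7749\right) \sqrt{22}} + \frac{573369}{1209710} = 348250 \left(- \frac{\sqrt{22}}{170478}\right) + \frac{573369}{1209710} = - \frac{24875 \sqrt{22}}{12177} + \frac{573369}{1209710} = \frac{573369}{1209710} - \frac{24875 \sqrt{22}}{12177}$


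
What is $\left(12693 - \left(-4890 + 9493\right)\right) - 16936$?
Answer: $-8846$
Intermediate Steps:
$\left(12693 - \left(-4890 + 9493\right)\right) - 16936 = \left(12693 - 4603\right) - 16936 = 8090 - 16936 = -8846$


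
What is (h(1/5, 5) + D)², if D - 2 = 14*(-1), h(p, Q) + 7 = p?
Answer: 8836/25 ≈ 353.44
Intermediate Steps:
h(p, Q) = -7 + p
D = -12 (D = 2 + 14*(-1) = 2 - 14 = -12)
(h(1/5, 5) + D)² = ((-7 + 1/5) - 12)² = ((-7 + ⅕) - 12)² = (-34/5 - 12)² = (-94/5)² = 8836/25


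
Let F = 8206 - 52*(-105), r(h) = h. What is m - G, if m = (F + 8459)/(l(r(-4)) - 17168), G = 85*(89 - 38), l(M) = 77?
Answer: -24703870/5697 ≈ -4336.3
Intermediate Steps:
F = 13666 (F = 8206 - 1*(-5460) = 8206 + 5460 = 13666)
G = 4335 (G = 85*51 = 4335)
m = -7375/5697 (m = (13666 + 8459)/(77 - 17168) = 22125/(-17091) = 22125*(-1/17091) = -7375/5697 ≈ -1.2945)
m - G = -7375/5697 - 1*4335 = -7375/5697 - 4335 = -24703870/5697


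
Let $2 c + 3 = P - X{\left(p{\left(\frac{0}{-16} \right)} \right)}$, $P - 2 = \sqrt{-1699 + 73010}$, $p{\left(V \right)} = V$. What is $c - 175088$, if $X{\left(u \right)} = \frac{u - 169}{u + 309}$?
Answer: $- \frac{54102262}{309} + \frac{\sqrt{71311}}{2} \approx -1.7495 \cdot 10^{5}$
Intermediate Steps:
$P = 2 + \sqrt{71311}$ ($P = 2 + \sqrt{-1699 + 73010} = 2 + \sqrt{71311} \approx 269.04$)
$X{\left(u \right)} = \frac{-169 + u}{309 + u}$
$c = - \frac{70}{309} + \frac{\sqrt{71311}}{2}$ ($c = - \frac{3}{2} + \frac{\left(2 + \sqrt{71311}\right) - \frac{-169 + \frac{0}{-16}}{309 + \frac{0}{-16}}}{2} = - \frac{3}{2} + \frac{\left(2 + \sqrt{71311}\right) - \frac{-169 + 0 \left(- \frac{1}{16}\right)}{309 + 0 \left(- \frac{1}{16}\right)}}{2} = - \frac{3}{2} + \frac{\left(2 + \sqrt{71311}\right) - \frac{-169 + 0}{309 + 0}}{2} = - \frac{3}{2} + \frac{\left(2 + \sqrt{71311}\right) - \frac{1}{309} \left(-169\right)}{2} = - \frac{3}{2} + \frac{\left(2 + \sqrt{71311}\right) - - \frac{169}{309}}{2} = - \frac{3}{2} + \frac{\left(2 + \sqrt{71311}\right) + \frac{169}{309}}{2} = - \frac{3}{2} + \frac{\frac{787}{309} + \sqrt{71311}}{2} = - \frac{3}{2} + \left(\frac{787}{618} + \frac{\sqrt{71311}}{2}\right) = - \frac{70}{309} + \frac{\sqrt{71311}}{2} \approx 133.29$)
$c - 175088 = \left(- \frac{70}{309} + \frac{\sqrt{71311}}{2}\right) - 175088 = - \frac{54102262}{309} + \frac{\sqrt{71311}}{2}$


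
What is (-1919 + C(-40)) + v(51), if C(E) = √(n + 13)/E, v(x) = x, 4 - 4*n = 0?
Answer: -1868 - √14/40 ≈ -1868.1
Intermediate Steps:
n = 1 (n = 1 - ¼*0 = 1 + 0 = 1)
C(E) = √14/E (C(E) = √(1 + 13)/E = √14/E)
(-1919 + C(-40)) + v(51) = (-1919 + √14/(-40)) + 51 = (-1919 + √14*(-1/40)) + 51 = (-1919 - √14/40) + 51 = -1868 - √14/40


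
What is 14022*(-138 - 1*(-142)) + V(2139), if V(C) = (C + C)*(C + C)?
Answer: 18357372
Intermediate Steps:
V(C) = 4*C² (V(C) = (2*C)*(2*C) = 4*C²)
14022*(-138 - 1*(-142)) + V(2139) = 14022*(-138 - 1*(-142)) + 4*2139² = 14022*(-138 + 142) + 4*4575321 = 14022*4 + 18301284 = 56088 + 18301284 = 18357372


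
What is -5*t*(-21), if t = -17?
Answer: -1785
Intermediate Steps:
-5*t*(-21) = -5*(-17)*(-21) = 85*(-21) = -1785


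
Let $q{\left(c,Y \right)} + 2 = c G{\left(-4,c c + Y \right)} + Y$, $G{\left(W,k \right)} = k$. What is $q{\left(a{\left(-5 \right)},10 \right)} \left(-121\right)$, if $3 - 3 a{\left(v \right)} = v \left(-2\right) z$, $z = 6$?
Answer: $851961$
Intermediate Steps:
$a{\left(v \right)} = 1 + 4 v$ ($a{\left(v \right)} = 1 - \frac{v \left(-2\right) 6}{3} = 1 - \frac{- 2 v 6}{3} = 1 - \frac{\left(-12\right) v}{3} = 1 + 4 v$)
$q{\left(c,Y \right)} = -2 + Y + c \left(Y + c^{2}\right)$ ($q{\left(c,Y \right)} = -2 + \left(c \left(c c + Y\right) + Y\right) = -2 + \left(c \left(c^{2} + Y\right) + Y\right) = -2 + \left(c \left(Y + c^{2}\right) + Y\right) = -2 + \left(Y + c \left(Y + c^{2}\right)\right) = -2 + Y + c \left(Y + c^{2}\right)$)
$q{\left(a{\left(-5 \right)},10 \right)} \left(-121\right) = \left(-2 + 10 + \left(1 + 4 \left(-5\right)\right) \left(10 + \left(1 + 4 \left(-5\right)\right)^{2}\right)\right) \left(-121\right) = \left(-2 + 10 + \left(1 - 20\right) \left(10 + \left(1 - 20\right)^{2}\right)\right) \left(-121\right) = \left(-2 + 10 - 19 \left(10 + \left(-19\right)^{2}\right)\right) \left(-121\right) = \left(-2 + 10 - 19 \left(10 + 361\right)\right) \left(-121\right) = \left(-2 + 10 - 7049\right) \left(-121\right) = \left(-7041\right) \left(-121\right) = 851961$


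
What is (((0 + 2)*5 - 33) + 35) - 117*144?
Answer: -16836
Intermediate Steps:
(((0 + 2)*5 - 33) + 35) - 117*144 = ((2*5 - 33) + 35) - 16848 = ((10 - 33) + 35) - 16848 = (-23 + 35) - 16848 = 12 - 16848 = -16836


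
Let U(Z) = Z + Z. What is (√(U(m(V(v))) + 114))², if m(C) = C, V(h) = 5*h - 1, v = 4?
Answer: 152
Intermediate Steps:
V(h) = -1 + 5*h
U(Z) = 2*Z
(√(U(m(V(v))) + 114))² = (√(2*(-1 + 5*4) + 114))² = (√(2*(-1 + 20) + 114))² = (√(2*19 + 114))² = (√(38 + 114))² = (√152)² = (2*√38)² = 152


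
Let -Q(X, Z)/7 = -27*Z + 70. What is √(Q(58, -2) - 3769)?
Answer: I*√4637 ≈ 68.095*I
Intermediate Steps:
Q(X, Z) = -490 + 189*Z (Q(X, Z) = -7*(-27*Z + 70) = -7*(70 - 27*Z) = -490 + 189*Z)
√(Q(58, -2) - 3769) = √((-490 + 189*(-2)) - 3769) = √((-490 - 378) - 3769) = √(-868 - 3769) = √(-4637) = I*√4637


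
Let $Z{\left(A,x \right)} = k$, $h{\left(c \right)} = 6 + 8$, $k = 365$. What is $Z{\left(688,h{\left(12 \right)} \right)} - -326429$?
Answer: $326794$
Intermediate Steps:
$h{\left(c \right)} = 14$
$Z{\left(A,x \right)} = 365$
$Z{\left(688,h{\left(12 \right)} \right)} - -326429 = 365 - -326429 = 365 + 326429 = 326794$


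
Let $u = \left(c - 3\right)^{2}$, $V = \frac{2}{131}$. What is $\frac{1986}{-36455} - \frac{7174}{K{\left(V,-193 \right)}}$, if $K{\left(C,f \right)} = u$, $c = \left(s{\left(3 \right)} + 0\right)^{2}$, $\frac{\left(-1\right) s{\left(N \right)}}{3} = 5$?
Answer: $- \frac{179703097}{898324110} \approx -0.20004$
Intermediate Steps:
$s{\left(N \right)} = -15$ ($s{\left(N \right)} = \left(-3\right) 5 = -15$)
$c = 225$ ($c = \left(-15 + 0\right)^{2} = \left(-15\right)^{2} = 225$)
$V = \frac{2}{131}$ ($V = 2 \cdot \frac{1}{131} = \frac{2}{131} \approx 0.015267$)
$u = 49284$ ($u = \left(225 - 3\right)^{2} = 222^{2} = 49284$)
$K{\left(C,f \right)} = 49284$
$\frac{1986}{-36455} - \frac{7174}{K{\left(V,-193 \right)}} = \frac{1986}{-36455} - \frac{7174}{49284} = 1986 \left(- \frac{1}{36455}\right) - \frac{3587}{24642} = - \frac{1986}{36455} - \frac{3587}{24642} = - \frac{179703097}{898324110}$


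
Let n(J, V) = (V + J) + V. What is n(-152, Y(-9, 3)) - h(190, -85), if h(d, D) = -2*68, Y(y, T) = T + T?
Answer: -4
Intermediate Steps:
Y(y, T) = 2*T
h(d, D) = -136
n(J, V) = J + 2*V (n(J, V) = (J + V) + V = J + 2*V)
n(-152, Y(-9, 3)) - h(190, -85) = (-152 + 2*(2*3)) - 1*(-136) = (-152 + 2*6) + 136 = (-152 + 12) + 136 = -140 + 136 = -4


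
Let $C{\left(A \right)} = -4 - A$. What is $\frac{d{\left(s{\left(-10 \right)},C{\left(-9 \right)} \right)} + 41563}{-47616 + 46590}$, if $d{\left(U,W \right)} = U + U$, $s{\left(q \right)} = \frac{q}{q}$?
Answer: $- \frac{13855}{342} \approx -40.512$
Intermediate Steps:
$s{\left(q \right)} = 1$
$d{\left(U,W \right)} = 2 U$
$\frac{d{\left(s{\left(-10 \right)},C{\left(-9 \right)} \right)} + 41563}{-47616 + 46590} = \frac{2 \cdot 1 + 41563}{-47616 + 46590} = \frac{2 + 41563}{-1026} = 41565 \left(- \frac{1}{1026}\right) = - \frac{13855}{342}$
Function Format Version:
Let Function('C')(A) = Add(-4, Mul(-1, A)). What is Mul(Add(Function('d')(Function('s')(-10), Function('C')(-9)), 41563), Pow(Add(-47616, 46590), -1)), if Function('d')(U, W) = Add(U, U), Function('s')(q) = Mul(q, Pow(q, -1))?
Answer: Rational(-13855, 342) ≈ -40.512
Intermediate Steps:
Function('s')(q) = 1
Function('d')(U, W) = Mul(2, U)
Mul(Add(Function('d')(Function('s')(-10), Function('C')(-9)), 41563), Pow(Add(-47616, 46590), -1)) = Mul(Add(Mul(2, 1), 41563), Pow(Add(-47616, 46590), -1)) = Mul(Add(2, 41563), Pow(-1026, -1)) = Mul(41565, Rational(-1, 1026)) = Rational(-13855, 342)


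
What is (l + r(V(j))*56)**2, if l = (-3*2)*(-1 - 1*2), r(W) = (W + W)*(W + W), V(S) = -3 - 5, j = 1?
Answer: 206037316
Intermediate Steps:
V(S) = -8
r(W) = 4*W**2 (r(W) = (2*W)*(2*W) = 4*W**2)
l = 18 (l = -6*(-1 - 2) = -6*(-3) = 18)
(l + r(V(j))*56)**2 = (18 + (4*(-8)**2)*56)**2 = (18 + (4*64)*56)**2 = (18 + 256*56)**2 = (18 + 14336)**2 = 14354**2 = 206037316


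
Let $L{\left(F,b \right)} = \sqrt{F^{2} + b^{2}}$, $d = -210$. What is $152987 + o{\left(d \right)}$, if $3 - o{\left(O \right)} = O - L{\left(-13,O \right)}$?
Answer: $153200 + \sqrt{44269} \approx 1.5341 \cdot 10^{5}$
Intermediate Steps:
$o{\left(O \right)} = 3 + \sqrt{169 + O^{2}} - O$ ($o{\left(O \right)} = 3 - \left(O - \sqrt{\left(-13\right)^{2} + O^{2}}\right) = 3 - \left(O - \sqrt{169 + O^{2}}\right) = 3 + \sqrt{169 + O^{2}} - O$)
$152987 + o{\left(d \right)} = 152987 + \left(3 + \sqrt{169 + \left(-210\right)^{2}} - -210\right) = 152987 + \left(3 + \sqrt{169 + 44100} + 210\right) = 152987 + \left(3 + \sqrt{44269} + 210\right) = 152987 + \left(213 + \sqrt{44269}\right) = 153200 + \sqrt{44269}$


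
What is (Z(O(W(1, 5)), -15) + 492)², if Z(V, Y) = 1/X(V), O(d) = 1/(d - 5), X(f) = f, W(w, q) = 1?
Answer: 238144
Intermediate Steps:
O(d) = 1/(-5 + d)
Z(V, Y) = 1/V
(Z(O(W(1, 5)), -15) + 492)² = (1/(1/(-5 + 1)) + 492)² = (1/(1/(-4)) + 492)² = (1/(-¼) + 492)² = (-4 + 492)² = 488² = 238144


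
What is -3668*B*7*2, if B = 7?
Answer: -359464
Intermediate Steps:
-3668*B*7*2 = -3668*7*7*2 = -179732*2 = -3668*98 = -359464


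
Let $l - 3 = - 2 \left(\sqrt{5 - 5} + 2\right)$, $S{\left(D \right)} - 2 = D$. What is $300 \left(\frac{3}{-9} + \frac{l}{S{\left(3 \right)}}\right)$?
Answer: $-160$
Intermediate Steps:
$S{\left(D \right)} = 2 + D$
$l = -1$ ($l = 3 - 2 \left(\sqrt{5 - 5} + 2\right) = 3 - 2 \left(\sqrt{0} + 2\right) = 3 - 2 \left(0 + 2\right) = 3 - 4 = -1$)
$300 \left(\frac{3}{-9} + \frac{l}{S{\left(3 \right)}}\right) = 300 \left(\frac{3}{-9} - \frac{1}{2 + 3}\right) = 300 \left(3 \left(- \frac{1}{9}\right) - \frac{1}{5}\right) = 300 \left(- \frac{1}{3} - \frac{1}{5}\right) = 300 \left(- \frac{8}{15}\right) = -160$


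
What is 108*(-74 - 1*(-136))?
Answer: 6696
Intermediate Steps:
108*(-74 - 1*(-136)) = 108*(-74 + 136) = 108*62 = 6696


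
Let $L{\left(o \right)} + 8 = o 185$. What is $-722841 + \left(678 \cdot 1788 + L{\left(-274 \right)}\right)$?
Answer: $438725$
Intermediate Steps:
$L{\left(o \right)} = -8 + 185 o$ ($L{\left(o \right)} = -8 + o 185 = -8 + 185 o$)
$-722841 + \left(678 \cdot 1788 + L{\left(-274 \right)}\right) = -722841 + \left(678 \cdot 1788 + \left(-8 + 185 \left(-274\right)\right)\right) = -722841 + \left(1212264 - 50698\right) = -722841 + 1161566 = 438725$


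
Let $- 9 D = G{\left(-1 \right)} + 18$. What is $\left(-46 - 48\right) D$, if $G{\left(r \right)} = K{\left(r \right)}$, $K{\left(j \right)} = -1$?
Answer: $\frac{1598}{9} \approx 177.56$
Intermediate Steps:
$G{\left(r \right)} = -1$
$D = - \frac{17}{9}$ ($D = - \frac{-1 + 18}{9} = \left(- \frac{1}{9}\right) 17 = - \frac{17}{9} \approx -1.8889$)
$\left(-46 - 48\right) D = \left(-46 - 48\right) \left(- \frac{17}{9}\right) = \left(-94\right) \left(- \frac{17}{9}\right) = \frac{1598}{9}$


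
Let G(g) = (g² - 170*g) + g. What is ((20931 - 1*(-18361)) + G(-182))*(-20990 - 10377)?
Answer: -3236258858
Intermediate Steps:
G(g) = g² - 169*g
((20931 - 1*(-18361)) + G(-182))*(-20990 - 10377) = ((20931 - 1*(-18361)) - 182*(-169 - 182))*(-20990 - 10377) = ((20931 + 18361) - 182*(-351))*(-31367) = (39292 + 63882)*(-31367) = 103174*(-31367) = -3236258858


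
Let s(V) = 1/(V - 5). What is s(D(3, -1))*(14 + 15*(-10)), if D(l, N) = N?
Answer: 68/3 ≈ 22.667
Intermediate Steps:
s(V) = 1/(-5 + V)
s(D(3, -1))*(14 + 15*(-10)) = (14 + 15*(-10))/(-5 - 1) = (14 - 150)/(-6) = -1/6*(-136) = 68/3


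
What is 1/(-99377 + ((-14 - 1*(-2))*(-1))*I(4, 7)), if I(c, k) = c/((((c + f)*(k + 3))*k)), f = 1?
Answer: -175/17390951 ≈ -1.0063e-5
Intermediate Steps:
I(c, k) = c/(k*(1 + c)*(3 + k)) (I(c, k) = c/((((c + 1)*(k + 3))*k)) = c/((((1 + c)*(3 + k))*k)) = c/((k*(1 + c)*(3 + k))) = c*(1/(k*(1 + c)*(3 + k))) = c/(k*(1 + c)*(3 + k)))
1/(-99377 + ((-14 - 1*(-2))*(-1))*I(4, 7)) = 1/(-99377 + ((-14 - 1*(-2))*(-1))*(4/(7*(3 + 7 + 3*4 + 4*7)))) = 1/(-99377 + ((-14 + 2)*(-1))*(4*(1/7)/(3 + 7 + 12 + 28))) = 1/(-99377 + (-12*(-1))*(4*(1/7)/50)) = 1/(-99377 + 12*(4*(1/7)*(1/50))) = 1/(-99377 + 12*(2/175)) = 1/(-99377 + 24/175) = 1/(-17390951/175) = -175/17390951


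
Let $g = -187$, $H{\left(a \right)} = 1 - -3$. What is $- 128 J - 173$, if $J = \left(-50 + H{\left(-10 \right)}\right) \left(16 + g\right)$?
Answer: $-1007021$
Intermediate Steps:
$H{\left(a \right)} = 4$ ($H{\left(a \right)} = 1 + 3 = 4$)
$J = 7866$ ($J = \left(-50 + 4\right) \left(16 - 187\right) = \left(-46\right) \left(-171\right) = 7866$)
$- 128 J - 173 = \left(-128\right) 7866 - 173 = -1006848 - 173 = -1007021$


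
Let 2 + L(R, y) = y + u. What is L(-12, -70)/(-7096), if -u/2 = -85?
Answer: -49/3548 ≈ -0.013811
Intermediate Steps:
u = 170 (u = -2*(-85) = 170)
L(R, y) = 168 + y (L(R, y) = -2 + (y + 170) = -2 + (170 + y) = 168 + y)
L(-12, -70)/(-7096) = (168 - 70)/(-7096) = 98*(-1/7096) = -49/3548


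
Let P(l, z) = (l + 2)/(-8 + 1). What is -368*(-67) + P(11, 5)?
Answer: 172579/7 ≈ 24654.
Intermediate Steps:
P(l, z) = -2/7 - l/7 (P(l, z) = (2 + l)/(-7) = (2 + l)*(-⅐) = -2/7 - l/7)
-368*(-67) + P(11, 5) = -368*(-67) + (-2/7 - ⅐*11) = 24656 + (-2/7 - 11/7) = 24656 - 13/7 = 172579/7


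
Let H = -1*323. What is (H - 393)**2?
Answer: 512656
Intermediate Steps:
H = -323
(H - 393)**2 = (-323 - 393)**2 = (-716)**2 = 512656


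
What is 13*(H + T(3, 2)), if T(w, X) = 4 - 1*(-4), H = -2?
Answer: 78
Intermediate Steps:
T(w, X) = 8 (T(w, X) = 4 + 4 = 8)
13*(H + T(3, 2)) = 13*(-2 + 8) = 13*6 = 78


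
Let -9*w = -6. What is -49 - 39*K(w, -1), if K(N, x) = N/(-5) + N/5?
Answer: -49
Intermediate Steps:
w = ⅔ (w = -⅑*(-6) = ⅔ ≈ 0.66667)
K(N, x) = 0 (K(N, x) = N*(-⅕) + N*(⅕) = -N/5 + N/5 = 0)
-49 - 39*K(w, -1) = -49 - 39*0 = -49 + 0 = -49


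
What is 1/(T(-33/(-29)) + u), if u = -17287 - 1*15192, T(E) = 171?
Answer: -1/32308 ≈ -3.0952e-5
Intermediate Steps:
u = -32479 (u = -17287 - 15192 = -32479)
1/(T(-33/(-29)) + u) = 1/(171 - 32479) = 1/(-32308) = -1/32308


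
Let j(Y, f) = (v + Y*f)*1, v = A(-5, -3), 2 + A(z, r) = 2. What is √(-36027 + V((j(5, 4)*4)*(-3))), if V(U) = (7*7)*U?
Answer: I*√47787 ≈ 218.6*I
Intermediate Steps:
A(z, r) = 0 (A(z, r) = -2 + 2 = 0)
v = 0
j(Y, f) = Y*f (j(Y, f) = (0 + Y*f)*1 = (Y*f)*1 = Y*f)
V(U) = 49*U
√(-36027 + V((j(5, 4)*4)*(-3))) = √(-36027 + 49*(((5*4)*4)*(-3))) = √(-36027 + 49*((20*4)*(-3))) = √(-36027 + 49*(80*(-3))) = √(-36027 + 49*(-240)) = √(-36027 - 11760) = √(-47787) = I*√47787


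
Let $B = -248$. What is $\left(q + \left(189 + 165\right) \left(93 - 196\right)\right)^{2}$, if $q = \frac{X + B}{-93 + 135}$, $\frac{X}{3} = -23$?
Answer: $\frac{2346169221841}{1764} \approx 1.33 \cdot 10^{9}$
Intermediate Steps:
$X = -69$ ($X = 3 \left(-23\right) = -69$)
$q = - \frac{317}{42}$ ($q = \frac{-69 - 248}{-93 + 135} = - \frac{317}{42} \approx -7.5476$)
$\left(q + \left(189 + 165\right) \left(93 - 196\right)\right)^{2} = \left(- \frac{317}{42} + \left(189 + 165\right) \left(93 - 196\right)\right)^{2} = \left(- \frac{317}{42} + 354 \left(-103\right)\right)^{2} = \left(- \frac{317}{42} - 36462\right)^{2} = \left(- \frac{1531721}{42}\right)^{2} = \frac{2346169221841}{1764}$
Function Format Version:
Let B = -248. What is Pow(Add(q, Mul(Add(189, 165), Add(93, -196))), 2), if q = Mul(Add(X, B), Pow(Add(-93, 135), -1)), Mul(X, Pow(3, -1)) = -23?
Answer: Rational(2346169221841, 1764) ≈ 1.3300e+9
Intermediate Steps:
X = -69 (X = Mul(3, -23) = -69)
q = Rational(-317, 42) (q = Mul(Add(-69, -248), Pow(Add(-93, 135), -1)) = Mul(-317, Pow(42, -1)) = Mul(-317, Rational(1, 42)) = Rational(-317, 42) ≈ -7.5476)
Pow(Add(q, Mul(Add(189, 165), Add(93, -196))), 2) = Pow(Add(Rational(-317, 42), Mul(Add(189, 165), Add(93, -196))), 2) = Pow(Add(Rational(-317, 42), Mul(354, -103)), 2) = Pow(Add(Rational(-317, 42), -36462), 2) = Pow(Rational(-1531721, 42), 2) = Rational(2346169221841, 1764)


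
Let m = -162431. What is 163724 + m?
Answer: 1293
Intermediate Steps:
163724 + m = 163724 - 162431 = 1293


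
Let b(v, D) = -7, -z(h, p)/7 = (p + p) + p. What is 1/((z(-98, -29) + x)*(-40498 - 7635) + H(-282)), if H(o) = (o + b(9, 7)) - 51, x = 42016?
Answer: -1/2051669465 ≈ -4.8741e-10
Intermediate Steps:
z(h, p) = -21*p (z(h, p) = -7*((p + p) + p) = -7*(2*p + p) = -21*p)
H(o) = -58 + o (H(o) = (o - 7) - 51 = (-7 + o) - 51 = -58 + o)
1/((z(-98, -29) + x)*(-40498 - 7635) + H(-282)) = 1/((-21*(-29) + 42016)*(-40498 - 7635) + (-58 - 282)) = 1/((609 + 42016)*(-48133) - 340) = 1/(42625*(-48133) - 340) = 1/(-2051669125 - 340) = 1/(-2051669465) = -1/2051669465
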